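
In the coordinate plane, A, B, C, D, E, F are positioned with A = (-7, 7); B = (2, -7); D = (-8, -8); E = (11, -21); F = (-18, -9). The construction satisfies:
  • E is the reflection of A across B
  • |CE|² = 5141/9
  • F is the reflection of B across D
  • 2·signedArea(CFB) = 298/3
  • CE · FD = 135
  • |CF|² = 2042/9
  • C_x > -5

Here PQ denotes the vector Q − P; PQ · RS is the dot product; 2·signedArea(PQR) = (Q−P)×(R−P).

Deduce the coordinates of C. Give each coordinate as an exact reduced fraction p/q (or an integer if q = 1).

C = (-13/3, -8/3)

1. C_x = -13/3  [CE · FD = 135 ∩ 2·signedArea(CFB) = 298/3]
2. C_y = -8/3  [CE · FD = 135 ∩ 2·signedArea(CFB) = 298/3]
   → C = (-13/3, -8/3)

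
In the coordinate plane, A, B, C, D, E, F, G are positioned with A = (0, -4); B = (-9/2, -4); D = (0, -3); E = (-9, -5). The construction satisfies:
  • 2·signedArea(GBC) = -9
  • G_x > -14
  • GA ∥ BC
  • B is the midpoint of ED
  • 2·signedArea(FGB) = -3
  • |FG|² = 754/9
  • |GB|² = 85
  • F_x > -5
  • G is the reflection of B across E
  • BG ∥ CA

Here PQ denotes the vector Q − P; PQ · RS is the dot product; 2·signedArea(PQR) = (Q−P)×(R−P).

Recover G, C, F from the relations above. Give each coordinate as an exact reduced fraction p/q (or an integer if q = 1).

C = (9, -2)
F = (-9/2, -13/3)
G = (-27/2, -6)

1. G_x = -27/2  [G is the reflection of B across E]
2. G_y = -6  [G is the reflection of B across E]
   → G = (-27/2, -6)
3. C_x = 9  [BG ∥ CA ∩ GA ∥ BC]
4. C_y = -2  [BG ∥ CA ∩ GA ∥ BC]
   → C = (9, -2)
5. F_x = -9/2  [line -2·x + 9·y + 30 = 0 ∩ |FG|² = 754/9]
6. F_y = -13/3  [line -2·x + 9·y + 30 = 0 ∩ |FG|² = 754/9]
   → F = (-9/2, -13/3)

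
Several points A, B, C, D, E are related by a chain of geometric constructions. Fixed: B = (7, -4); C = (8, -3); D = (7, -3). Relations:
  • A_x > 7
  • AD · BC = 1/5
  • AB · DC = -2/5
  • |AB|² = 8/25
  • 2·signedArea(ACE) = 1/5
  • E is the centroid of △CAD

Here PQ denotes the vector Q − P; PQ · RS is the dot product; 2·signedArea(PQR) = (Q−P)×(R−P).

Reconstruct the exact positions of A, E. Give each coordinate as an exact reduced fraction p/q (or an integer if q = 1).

A = (37/5, -18/5)
E = (112/15, -16/5)

1. A_x = 37/5  [AD · BC = 1/5 ∩ AB · DC = -2/5]
2. A_y = -18/5  [AD · BC = 1/5 ∩ AB · DC = -2/5]
   → A = (37/5, -18/5)
3. E_x = 112/15  [E is the centroid of △CAD]
4. E_y = -16/5  [E is the centroid of △CAD]
   → E = (112/15, -16/5)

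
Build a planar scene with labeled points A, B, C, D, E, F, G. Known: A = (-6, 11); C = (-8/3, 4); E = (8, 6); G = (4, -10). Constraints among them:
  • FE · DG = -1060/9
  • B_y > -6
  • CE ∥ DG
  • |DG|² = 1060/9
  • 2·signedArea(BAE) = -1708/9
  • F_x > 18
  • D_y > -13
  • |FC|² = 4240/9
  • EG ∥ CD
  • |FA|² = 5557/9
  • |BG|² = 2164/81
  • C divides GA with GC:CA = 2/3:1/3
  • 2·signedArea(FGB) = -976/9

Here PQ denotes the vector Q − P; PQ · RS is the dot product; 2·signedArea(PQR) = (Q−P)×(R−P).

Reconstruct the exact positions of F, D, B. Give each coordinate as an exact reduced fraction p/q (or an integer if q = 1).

B = (16/9, -16/3)
D = (-20/3, -12)
F = (56/3, 8)

1. D_x = -20/3  [CE ∥ DG ∩ EG ∥ CD]
2. D_y = -12  [CE ∥ DG ∩ EG ∥ CD]
   → D = (-20/3, -12)
3. B_x = 16/9  [line 5·x + 14·y + 592/9 = 0 ∩ |BG|² = 2164/81]
4. B_y = -16/3  [line 5·x + 14·y + 592/9 = 0 ∩ |BG|² = 2164/81]
   → B = (16/9, -16/3)
5. F_x = 56/3  [2·signedArea(FGB) = -976/9 ∩ FE · DG = -1060/9]
6. F_y = 8  [2·signedArea(FGB) = -976/9 ∩ FE · DG = -1060/9]
   → F = (56/3, 8)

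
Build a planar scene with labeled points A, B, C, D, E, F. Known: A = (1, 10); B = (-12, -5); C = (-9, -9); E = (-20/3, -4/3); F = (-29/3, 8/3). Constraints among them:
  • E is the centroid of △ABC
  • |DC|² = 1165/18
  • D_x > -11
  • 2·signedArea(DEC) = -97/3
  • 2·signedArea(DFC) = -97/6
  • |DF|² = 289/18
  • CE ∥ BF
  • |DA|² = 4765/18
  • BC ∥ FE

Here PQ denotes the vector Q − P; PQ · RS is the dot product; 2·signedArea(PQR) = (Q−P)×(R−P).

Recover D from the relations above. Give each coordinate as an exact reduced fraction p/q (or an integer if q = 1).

D = (-65/6, -7/6)

1. D_x = -65/6  [2·signedArea(DEC) = -97/3 ∩ 2·signedArea(DFC) = -97/6]
2. D_y = -7/6  [2·signedArea(DEC) = -97/3 ∩ 2·signedArea(DFC) = -97/6]
   → D = (-65/6, -7/6)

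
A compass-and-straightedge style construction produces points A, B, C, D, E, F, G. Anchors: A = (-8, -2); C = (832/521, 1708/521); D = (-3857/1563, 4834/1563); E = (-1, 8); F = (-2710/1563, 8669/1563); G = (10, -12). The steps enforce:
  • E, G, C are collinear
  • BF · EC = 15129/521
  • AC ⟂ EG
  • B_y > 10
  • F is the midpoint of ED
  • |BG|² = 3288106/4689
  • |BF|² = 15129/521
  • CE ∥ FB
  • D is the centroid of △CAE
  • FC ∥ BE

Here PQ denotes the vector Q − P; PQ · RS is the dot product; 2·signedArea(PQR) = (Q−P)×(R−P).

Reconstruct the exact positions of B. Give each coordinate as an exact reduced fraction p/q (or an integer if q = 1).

1. B_x = -6769/1563  [FC ∥ BE ∩ CE ∥ FB]
2. B_y = 16049/1563  [FC ∥ BE ∩ CE ∥ FB]
   → B = (-6769/1563, 16049/1563)

B = (-6769/1563, 16049/1563)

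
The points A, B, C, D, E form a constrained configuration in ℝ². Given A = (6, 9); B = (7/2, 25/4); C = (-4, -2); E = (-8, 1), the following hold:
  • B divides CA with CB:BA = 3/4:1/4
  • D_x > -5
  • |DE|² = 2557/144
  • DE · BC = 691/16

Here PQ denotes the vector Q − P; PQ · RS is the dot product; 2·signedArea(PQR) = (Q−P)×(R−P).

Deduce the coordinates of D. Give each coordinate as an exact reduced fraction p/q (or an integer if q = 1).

D = (-25/6, 11/4)

1. D_x = -25/6  [line 15/2·x + 33/4·y + 137/16 = 0 ∩ |DE|² = 2557/144]
2. D_y = 11/4  [line 15/2·x + 33/4·y + 137/16 = 0 ∩ |DE|² = 2557/144]
   → D = (-25/6, 11/4)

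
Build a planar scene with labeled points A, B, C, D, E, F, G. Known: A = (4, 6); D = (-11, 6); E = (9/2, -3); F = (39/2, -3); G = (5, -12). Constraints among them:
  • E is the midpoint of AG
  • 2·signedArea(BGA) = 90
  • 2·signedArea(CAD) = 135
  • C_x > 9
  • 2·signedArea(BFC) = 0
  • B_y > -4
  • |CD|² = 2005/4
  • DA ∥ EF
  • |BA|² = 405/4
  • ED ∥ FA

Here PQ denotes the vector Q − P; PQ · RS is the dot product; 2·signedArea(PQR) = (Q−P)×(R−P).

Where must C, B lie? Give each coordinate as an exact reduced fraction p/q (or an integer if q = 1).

1. C_y = -3  [2·signedArea(CAD) = 135]
2. C_x = 19/2  [|CD|² = 2005/4]
   → C = (19/2, -3)
3. B_x = -1/2  [2·signedArea(BFC) = 0 ∩ 2·signedArea(BGA) = 90]
4. B_y = -3  [2·signedArea(BFC) = 0 ∩ 2·signedArea(BGA) = 90]
   → B = (-1/2, -3)

B = (-1/2, -3)
C = (19/2, -3)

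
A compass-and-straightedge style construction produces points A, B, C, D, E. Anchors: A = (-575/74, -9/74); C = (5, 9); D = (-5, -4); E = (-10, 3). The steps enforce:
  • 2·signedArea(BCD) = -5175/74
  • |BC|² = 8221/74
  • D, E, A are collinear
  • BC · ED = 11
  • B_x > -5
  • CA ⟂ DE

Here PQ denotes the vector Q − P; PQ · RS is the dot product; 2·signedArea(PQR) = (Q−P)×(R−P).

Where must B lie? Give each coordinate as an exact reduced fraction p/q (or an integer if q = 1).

B = (-315/74, 293/74)

1. B_x = -315/74  [2·signedArea(BCD) = -5175/74 ∩ BC · ED = 11]
2. B_y = 293/74  [2·signedArea(BCD) = -5175/74 ∩ BC · ED = 11]
   → B = (-315/74, 293/74)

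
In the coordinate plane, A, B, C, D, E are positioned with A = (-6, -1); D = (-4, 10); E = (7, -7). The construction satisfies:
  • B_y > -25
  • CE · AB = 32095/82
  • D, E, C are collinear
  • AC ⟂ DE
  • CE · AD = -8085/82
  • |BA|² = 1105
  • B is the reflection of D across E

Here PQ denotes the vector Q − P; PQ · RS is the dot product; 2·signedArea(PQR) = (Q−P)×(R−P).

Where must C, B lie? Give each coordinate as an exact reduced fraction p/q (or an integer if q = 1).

1. C_x = 35/82  [D, E, C are collinear ∩ AC ⟂ DE]
2. C_y = 259/82  [D, E, C are collinear ∩ AC ⟂ DE]
   → C = (35/82, 259/82)
3. B_x = 18  [B is the reflection of D across E]
4. B_y = -24  [B is the reflection of D across E]
   → B = (18, -24)

B = (18, -24)
C = (35/82, 259/82)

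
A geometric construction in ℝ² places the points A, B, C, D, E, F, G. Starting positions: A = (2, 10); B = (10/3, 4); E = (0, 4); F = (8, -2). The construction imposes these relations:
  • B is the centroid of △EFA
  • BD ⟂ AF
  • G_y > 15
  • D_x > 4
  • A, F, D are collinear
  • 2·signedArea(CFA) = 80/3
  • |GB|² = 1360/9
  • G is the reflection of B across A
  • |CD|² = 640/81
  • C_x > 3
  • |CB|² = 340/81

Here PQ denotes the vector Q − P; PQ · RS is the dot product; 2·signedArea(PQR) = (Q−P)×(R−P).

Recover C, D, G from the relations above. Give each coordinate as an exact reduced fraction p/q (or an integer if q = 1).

C = (34/9, 2)
D = (14/3, 14/3)
G = (2/3, 16)

1. C_x = 34/9  [line -12·x + -6·y + 172/3 = 0 ∩ |CB|² = 340/81]
2. C_y = 2  [line -12·x + -6·y + 172/3 = 0 ∩ |CB|² = 340/81]
   → C = (34/9, 2)
3. D_x = 14/3  [A, F, D are collinear ∩ BD ⟂ AF]
4. D_y = 14/3  [A, F, D are collinear ∩ BD ⟂ AF]
   → D = (14/3, 14/3)
5. G_x = 2/3  [G is the reflection of B across A]
6. G_y = 16  [G is the reflection of B across A]
   → G = (2/3, 16)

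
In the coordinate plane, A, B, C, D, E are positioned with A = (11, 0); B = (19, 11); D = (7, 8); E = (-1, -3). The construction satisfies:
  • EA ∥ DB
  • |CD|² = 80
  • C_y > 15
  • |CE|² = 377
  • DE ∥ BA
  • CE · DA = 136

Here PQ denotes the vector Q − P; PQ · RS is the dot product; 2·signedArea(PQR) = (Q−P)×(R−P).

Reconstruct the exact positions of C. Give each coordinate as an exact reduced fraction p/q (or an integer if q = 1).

C = (3, 16)

1. C_x = 3  [line -4·x + 8·y + -116 = 0 ∩ |CE|² = 377]
2. C_y = 16  [line -4·x + 8·y + -116 = 0 ∩ |CE|² = 377]
   → C = (3, 16)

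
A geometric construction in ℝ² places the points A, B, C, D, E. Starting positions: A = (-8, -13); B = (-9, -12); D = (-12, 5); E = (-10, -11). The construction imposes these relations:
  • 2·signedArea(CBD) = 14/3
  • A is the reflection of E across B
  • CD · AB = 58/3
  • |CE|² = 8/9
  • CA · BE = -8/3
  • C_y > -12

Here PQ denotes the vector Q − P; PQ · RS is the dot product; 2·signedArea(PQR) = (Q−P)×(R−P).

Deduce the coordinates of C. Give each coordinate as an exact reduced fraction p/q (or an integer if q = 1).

C = (-28/3, -35/3)

1. C_x = -28/3  [CD · AB = 58/3 ∩ 2·signedArea(CBD) = 14/3]
2. C_y = -35/3  [CD · AB = 58/3 ∩ 2·signedArea(CBD) = 14/3]
   → C = (-28/3, -35/3)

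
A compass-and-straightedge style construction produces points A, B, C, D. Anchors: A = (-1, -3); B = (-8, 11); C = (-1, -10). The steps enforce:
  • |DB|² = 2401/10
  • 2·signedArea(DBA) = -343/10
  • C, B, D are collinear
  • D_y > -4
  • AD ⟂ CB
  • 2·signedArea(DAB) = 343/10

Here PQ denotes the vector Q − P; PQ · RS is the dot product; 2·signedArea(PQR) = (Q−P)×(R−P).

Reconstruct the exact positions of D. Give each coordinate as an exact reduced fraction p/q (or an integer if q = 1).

1. D_x = -31/10  [C, B, D are collinear ∩ AD ⟂ CB]
2. D_y = -37/10  [C, B, D are collinear ∩ AD ⟂ CB]
   → D = (-31/10, -37/10)

D = (-31/10, -37/10)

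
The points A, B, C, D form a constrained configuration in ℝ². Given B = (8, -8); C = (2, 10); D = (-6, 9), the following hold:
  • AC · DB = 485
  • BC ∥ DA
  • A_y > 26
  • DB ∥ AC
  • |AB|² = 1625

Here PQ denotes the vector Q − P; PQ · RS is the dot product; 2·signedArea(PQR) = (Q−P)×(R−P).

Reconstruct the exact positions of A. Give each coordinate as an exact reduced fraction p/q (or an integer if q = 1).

A = (-12, 27)

1. A_x = -12  [DB ∥ AC ∩ BC ∥ DA]
2. A_y = 27  [DB ∥ AC ∩ BC ∥ DA]
   → A = (-12, 27)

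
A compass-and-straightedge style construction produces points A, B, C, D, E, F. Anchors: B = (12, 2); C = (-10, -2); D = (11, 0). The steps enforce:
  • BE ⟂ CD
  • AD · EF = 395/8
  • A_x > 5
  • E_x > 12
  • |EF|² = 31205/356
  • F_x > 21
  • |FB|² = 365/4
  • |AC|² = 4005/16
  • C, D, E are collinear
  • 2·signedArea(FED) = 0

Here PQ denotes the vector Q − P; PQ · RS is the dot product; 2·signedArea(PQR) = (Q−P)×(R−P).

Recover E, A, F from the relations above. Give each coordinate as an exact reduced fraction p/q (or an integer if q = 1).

A = (23/4, -1/2)
E = (1084/89, 10/89)
F = (43/2, 1)

1. E_x = 1084/89  [C, D, E are collinear ∩ BE ⟂ CD]
2. E_y = 10/89  [C, D, E are collinear ∩ BE ⟂ CD]
   → E = (1084/89, 10/89)
3. F_x = 43/2  [line 10/89·x + -105/89·y + -110/89 = 0 ∩ |FB|² = 365/4]
4. F_y = 1  [line 10/89·x + -105/89·y + -110/89 = 0 ∩ |FB|² = 365/4]
   → F = (43/2, 1)
5. A_x = 23/4  [line -1659/178·x + -79/89·y + 37841/712 = 0 ∩ |AC|² = 4005/16]
6. A_y = -1/2  [line -1659/178·x + -79/89·y + 37841/712 = 0 ∩ |AC|² = 4005/16]
   → A = (23/4, -1/2)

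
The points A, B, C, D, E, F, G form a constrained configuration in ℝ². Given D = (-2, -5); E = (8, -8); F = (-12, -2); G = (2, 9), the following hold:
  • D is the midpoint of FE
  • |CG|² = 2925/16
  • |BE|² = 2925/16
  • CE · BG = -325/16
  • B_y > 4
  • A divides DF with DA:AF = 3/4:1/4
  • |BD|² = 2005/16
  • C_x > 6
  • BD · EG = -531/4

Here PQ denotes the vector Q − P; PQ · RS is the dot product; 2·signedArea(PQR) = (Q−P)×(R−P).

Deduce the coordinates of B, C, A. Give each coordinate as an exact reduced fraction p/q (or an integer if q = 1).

1. B_x = 7/2  [line 6·x + -17·y + 239/4 = 0 ∩ |BE|² = 2925/16]
2. B_y = 19/4  [line 6·x + -17·y + 239/4 = 0 ∩ |BE|² = 2925/16]
   → B = (7/2, 19/4)
3. C_x = 13/2  [line 3/2·x + -17/4·y + -411/16 = 0 ∩ |CG|² = 2925/16]
4. C_y = -15/4  [line 3/2·x + -17/4·y + -411/16 = 0 ∩ |CG|² = 2925/16]
   → C = (13/2, -15/4)
5. A_x = -19/2  [A divides DF with DA:AF = 3/4:1/4]
6. A_y = -11/4  [A divides DF with DA:AF = 3/4:1/4]
   → A = (-19/2, -11/4)

A = (-19/2, -11/4)
B = (7/2, 19/4)
C = (13/2, -15/4)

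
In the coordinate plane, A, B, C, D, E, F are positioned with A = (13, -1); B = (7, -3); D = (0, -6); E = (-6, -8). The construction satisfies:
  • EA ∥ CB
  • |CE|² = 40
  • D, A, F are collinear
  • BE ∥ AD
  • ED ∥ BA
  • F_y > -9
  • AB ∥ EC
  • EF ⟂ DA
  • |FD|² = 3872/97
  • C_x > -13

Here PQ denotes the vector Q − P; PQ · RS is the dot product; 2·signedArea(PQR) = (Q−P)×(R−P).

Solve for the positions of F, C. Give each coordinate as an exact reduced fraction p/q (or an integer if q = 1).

C = (-12, -10)
F = (-572/97, -802/97)

1. F_x = -572/97  [D, A, F are collinear ∩ EF ⟂ DA]
2. F_y = -802/97  [D, A, F are collinear ∩ EF ⟂ DA]
   → F = (-572/97, -802/97)
3. C_x = -12  [EA ∥ CB ∩ AB ∥ EC]
4. C_y = -10  [EA ∥ CB ∩ AB ∥ EC]
   → C = (-12, -10)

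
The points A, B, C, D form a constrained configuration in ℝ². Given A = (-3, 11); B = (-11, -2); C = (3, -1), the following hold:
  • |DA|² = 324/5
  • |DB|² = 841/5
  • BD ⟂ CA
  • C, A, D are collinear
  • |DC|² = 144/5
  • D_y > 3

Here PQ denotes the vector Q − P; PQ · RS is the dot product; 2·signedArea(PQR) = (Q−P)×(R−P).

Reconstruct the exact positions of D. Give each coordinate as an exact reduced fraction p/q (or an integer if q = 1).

D = (3/5, 19/5)

1. D_x = 3/5  [C, A, D are collinear ∩ BD ⟂ CA]
2. D_y = 19/5  [C, A, D are collinear ∩ BD ⟂ CA]
   → D = (3/5, 19/5)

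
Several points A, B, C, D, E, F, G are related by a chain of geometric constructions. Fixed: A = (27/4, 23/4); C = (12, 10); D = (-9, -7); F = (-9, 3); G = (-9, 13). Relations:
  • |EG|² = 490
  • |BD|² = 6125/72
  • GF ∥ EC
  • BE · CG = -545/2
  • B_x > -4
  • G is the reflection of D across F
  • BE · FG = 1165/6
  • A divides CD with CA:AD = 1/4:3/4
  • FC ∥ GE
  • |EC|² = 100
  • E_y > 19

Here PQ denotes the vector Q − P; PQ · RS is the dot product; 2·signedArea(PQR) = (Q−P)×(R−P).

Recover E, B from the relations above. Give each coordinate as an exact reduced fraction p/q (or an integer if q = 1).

B = (-15/4, 7/12)
E = (12, 20)

1. E_x = 12  [GF ∥ EC ∩ FC ∥ GE]
2. E_y = 20  [GF ∥ EC ∩ FC ∥ GE]
   → E = (12, 20)
3. B_x = -15/4  [BE · FG = 1165/6 ∩ BE · CG = -545/2]
4. B_y = 7/12  [BE · FG = 1165/6 ∩ BE · CG = -545/2]
   → B = (-15/4, 7/12)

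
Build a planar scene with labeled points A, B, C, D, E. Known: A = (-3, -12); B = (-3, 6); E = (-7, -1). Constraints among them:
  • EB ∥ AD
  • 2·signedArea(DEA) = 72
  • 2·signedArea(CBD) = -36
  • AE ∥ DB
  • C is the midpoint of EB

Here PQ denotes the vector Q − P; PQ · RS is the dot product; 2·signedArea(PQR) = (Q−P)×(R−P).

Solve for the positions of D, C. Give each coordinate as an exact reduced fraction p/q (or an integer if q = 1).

1. D_x = 1  [AE ∥ DB ∩ EB ∥ AD]
2. D_y = -5  [AE ∥ DB ∩ EB ∥ AD]
   → D = (1, -5)
3. C_x = -5  [C is the midpoint of EB]
4. C_y = 5/2  [C is the midpoint of EB]
   → C = (-5, 5/2)

C = (-5, 5/2)
D = (1, -5)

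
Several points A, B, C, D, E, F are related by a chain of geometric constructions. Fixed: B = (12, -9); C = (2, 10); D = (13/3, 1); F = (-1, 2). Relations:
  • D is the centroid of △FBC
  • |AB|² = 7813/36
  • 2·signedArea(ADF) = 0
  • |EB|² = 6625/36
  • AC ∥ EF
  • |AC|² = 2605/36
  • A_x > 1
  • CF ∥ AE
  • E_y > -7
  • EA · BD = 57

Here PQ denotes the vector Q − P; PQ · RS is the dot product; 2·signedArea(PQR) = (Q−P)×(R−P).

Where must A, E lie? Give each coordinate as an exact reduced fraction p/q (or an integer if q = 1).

1. A_x = 5/3  [line -1·x + -16/3·y + 29/3 = 0 ∩ |AC|² = 2605/36]
2. A_y = 3/2  [line -1·x + -16/3·y + 29/3 = 0 ∩ |AC|² = 2605/36]
   → A = (5/3, 3/2)
3. E_x = -4/3  [AC ∥ EF ∩ CF ∥ AE]
4. E_y = -13/2  [AC ∥ EF ∩ CF ∥ AE]
   → E = (-4/3, -13/2)

A = (5/3, 3/2)
E = (-4/3, -13/2)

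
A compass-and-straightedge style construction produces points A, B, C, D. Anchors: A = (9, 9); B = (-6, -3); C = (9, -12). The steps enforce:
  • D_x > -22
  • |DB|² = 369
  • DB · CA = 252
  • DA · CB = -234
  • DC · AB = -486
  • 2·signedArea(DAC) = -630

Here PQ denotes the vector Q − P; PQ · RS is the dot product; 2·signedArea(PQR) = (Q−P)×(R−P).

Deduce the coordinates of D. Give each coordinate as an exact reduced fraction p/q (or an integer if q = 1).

1. D_x = -21  [DA · CB = -234 ∩ DB · CA = 252]
2. D_y = -15  [DA · CB = -234 ∩ DB · CA = 252]
   → D = (-21, -15)

D = (-21, -15)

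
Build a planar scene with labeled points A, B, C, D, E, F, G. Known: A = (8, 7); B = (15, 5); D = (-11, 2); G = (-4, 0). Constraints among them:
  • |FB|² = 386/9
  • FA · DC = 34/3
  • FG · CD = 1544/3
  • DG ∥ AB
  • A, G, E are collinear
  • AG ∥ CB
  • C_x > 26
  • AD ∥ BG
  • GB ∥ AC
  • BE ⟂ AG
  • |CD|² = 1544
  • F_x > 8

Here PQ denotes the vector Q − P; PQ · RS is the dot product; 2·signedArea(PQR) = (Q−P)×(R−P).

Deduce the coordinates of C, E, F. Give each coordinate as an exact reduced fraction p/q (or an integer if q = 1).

C = (27, 12)
E = (2384/193, 1841/193)
F = (26/3, 10/3)

1. C_x = 27  [AG ∥ CB ∩ GB ∥ AC]
2. C_y = 12  [AG ∥ CB ∩ GB ∥ AC]
   → C = (27, 12)
3. E_x = 2384/193  [A, G, E are collinear ∩ BE ⟂ AG]
4. E_y = 1841/193  [A, G, E are collinear ∩ BE ⟂ AG]
   → E = (2384/193, 1841/193)
5. F_x = 26/3  [line 38·x + 10·y + -1088/3 = 0 ∩ |FB|² = 386/9]
6. F_y = 10/3  [line 38·x + 10·y + -1088/3 = 0 ∩ |FB|² = 386/9]
   → F = (26/3, 10/3)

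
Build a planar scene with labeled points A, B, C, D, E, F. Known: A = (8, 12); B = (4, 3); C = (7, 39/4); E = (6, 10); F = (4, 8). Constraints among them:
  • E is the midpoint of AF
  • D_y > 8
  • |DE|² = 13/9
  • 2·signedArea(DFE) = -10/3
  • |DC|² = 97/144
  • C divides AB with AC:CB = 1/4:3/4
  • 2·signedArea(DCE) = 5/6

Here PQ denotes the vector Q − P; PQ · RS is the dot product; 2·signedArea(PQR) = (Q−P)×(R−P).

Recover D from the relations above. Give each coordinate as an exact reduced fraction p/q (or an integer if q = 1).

D = (20/3, 9)

1. D_x = 20/3  [2·signedArea(DFE) = -10/3 ∩ 2·signedArea(DCE) = 5/6]
2. D_y = 9  [2·signedArea(DFE) = -10/3 ∩ 2·signedArea(DCE) = 5/6]
   → D = (20/3, 9)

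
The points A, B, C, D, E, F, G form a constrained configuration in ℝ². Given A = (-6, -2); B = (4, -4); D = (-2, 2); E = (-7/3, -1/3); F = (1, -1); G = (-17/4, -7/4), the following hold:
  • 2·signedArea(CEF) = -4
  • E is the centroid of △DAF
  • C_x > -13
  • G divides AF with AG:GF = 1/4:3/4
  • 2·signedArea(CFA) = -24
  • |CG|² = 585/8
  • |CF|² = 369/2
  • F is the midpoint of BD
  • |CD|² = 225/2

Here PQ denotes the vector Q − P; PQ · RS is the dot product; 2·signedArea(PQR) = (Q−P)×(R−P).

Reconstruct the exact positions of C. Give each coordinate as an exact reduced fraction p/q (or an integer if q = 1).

1. C_x = -25/2  [2·signedArea(CEF) = -4 ∩ 2·signedArea(CFA) = -24]
2. C_y = 1/2  [2·signedArea(CEF) = -4 ∩ 2·signedArea(CFA) = -24]
   → C = (-25/2, 1/2)

C = (-25/2, 1/2)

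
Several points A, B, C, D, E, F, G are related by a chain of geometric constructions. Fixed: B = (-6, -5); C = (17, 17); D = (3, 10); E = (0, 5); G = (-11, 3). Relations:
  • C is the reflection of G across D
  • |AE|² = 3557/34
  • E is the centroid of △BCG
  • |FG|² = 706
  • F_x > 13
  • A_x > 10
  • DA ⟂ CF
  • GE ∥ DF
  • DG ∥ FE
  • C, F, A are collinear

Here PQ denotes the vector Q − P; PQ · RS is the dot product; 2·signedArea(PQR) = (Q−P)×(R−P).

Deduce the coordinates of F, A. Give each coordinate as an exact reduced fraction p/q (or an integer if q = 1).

A = (347/34, 193/34)
F = (14, 12)

1. F_x = 14  [DG ∥ FE ∩ GE ∥ DF]
2. F_y = 12  [DG ∥ FE ∩ GE ∥ DF]
   → F = (14, 12)
3. A_x = 347/34  [C, F, A are collinear ∩ DA ⟂ CF]
4. A_y = 193/34  [C, F, A are collinear ∩ DA ⟂ CF]
   → A = (347/34, 193/34)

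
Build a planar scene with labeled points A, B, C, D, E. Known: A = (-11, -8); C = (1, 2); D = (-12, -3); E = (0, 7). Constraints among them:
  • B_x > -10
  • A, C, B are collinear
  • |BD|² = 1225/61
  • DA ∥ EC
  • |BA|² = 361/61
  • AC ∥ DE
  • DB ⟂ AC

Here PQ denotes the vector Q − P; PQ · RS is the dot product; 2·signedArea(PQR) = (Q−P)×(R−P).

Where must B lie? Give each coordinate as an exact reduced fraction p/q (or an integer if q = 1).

B = (-557/61, -393/61)

1. B_x = -557/61  [A, C, B are collinear ∩ DB ⟂ AC]
2. B_y = -393/61  [A, C, B are collinear ∩ DB ⟂ AC]
   → B = (-557/61, -393/61)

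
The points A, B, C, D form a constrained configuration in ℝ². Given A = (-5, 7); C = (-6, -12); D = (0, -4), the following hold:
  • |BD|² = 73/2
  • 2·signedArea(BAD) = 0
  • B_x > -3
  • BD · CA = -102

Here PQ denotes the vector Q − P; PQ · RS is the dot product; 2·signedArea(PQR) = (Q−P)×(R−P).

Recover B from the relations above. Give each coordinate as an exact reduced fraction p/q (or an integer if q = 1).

1. B_x = -5/2  [2·signedArea(BAD) = 0 ∩ BD · CA = -102]
2. B_y = 3/2  [2·signedArea(BAD) = 0 ∩ BD · CA = -102]
   → B = (-5/2, 3/2)

B = (-5/2, 3/2)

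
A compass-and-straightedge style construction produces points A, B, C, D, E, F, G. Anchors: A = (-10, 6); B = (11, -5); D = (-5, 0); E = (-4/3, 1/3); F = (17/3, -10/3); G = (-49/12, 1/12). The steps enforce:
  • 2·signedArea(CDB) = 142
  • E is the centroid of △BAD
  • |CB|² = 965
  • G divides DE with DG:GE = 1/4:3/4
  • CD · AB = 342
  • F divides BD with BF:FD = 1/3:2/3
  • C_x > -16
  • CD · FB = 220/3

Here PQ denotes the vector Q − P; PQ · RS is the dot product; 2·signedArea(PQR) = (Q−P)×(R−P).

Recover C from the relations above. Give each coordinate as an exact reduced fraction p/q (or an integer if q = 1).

1. C_x = -15  [2·signedArea(CDB) = 142 ∩ CD · AB = 342]
2. C_y = 12  [2·signedArea(CDB) = 142 ∩ CD · AB = 342]
   → C = (-15, 12)

C = (-15, 12)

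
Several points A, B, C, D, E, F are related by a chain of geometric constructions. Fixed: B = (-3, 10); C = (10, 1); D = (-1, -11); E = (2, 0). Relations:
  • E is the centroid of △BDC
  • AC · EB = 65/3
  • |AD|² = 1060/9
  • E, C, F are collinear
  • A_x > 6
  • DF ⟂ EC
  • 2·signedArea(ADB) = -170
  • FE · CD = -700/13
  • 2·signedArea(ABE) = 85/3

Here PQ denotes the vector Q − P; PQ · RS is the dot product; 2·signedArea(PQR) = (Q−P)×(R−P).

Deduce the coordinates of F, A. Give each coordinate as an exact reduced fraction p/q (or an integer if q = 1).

A = (19/3, -3)
F = (-30/13, -7/13)

1. F_x = -30/13  [E, C, F are collinear ∩ DF ⟂ EC]
2. F_y = -7/13  [E, C, F are collinear ∩ DF ⟂ EC]
   → F = (-30/13, -7/13)
3. A_x = 19/3  [2·signedArea(ABE) = 85/3 ∩ 2·signedArea(ADB) = -170]
4. A_y = -3  [2·signedArea(ABE) = 85/3 ∩ 2·signedArea(ADB) = -170]
   → A = (19/3, -3)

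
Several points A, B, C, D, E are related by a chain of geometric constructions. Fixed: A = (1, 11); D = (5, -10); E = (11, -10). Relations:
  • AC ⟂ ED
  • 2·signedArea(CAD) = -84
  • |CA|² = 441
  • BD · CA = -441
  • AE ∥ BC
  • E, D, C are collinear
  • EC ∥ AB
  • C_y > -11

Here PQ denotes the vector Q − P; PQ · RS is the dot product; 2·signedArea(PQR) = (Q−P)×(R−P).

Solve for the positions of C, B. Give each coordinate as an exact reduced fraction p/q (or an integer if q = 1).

1. C_x = 1  [E, D, C are collinear ∩ AC ⟂ ED]
2. C_y = -10  [E, D, C are collinear ∩ AC ⟂ ED]
   → C = (1, -10)
3. B_x = -9  [AE ∥ BC ∩ EC ∥ AB]
4. B_y = 11  [AE ∥ BC ∩ EC ∥ AB]
   → B = (-9, 11)

B = (-9, 11)
C = (1, -10)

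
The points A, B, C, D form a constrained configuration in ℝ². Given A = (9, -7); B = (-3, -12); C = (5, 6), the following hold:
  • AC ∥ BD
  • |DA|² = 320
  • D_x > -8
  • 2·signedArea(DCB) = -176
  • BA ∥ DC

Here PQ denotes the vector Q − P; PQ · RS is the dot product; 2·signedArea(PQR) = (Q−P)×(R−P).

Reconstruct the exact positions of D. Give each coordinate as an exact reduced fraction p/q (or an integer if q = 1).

D = (-7, 1)

1. D_x = -7  [BA ∥ DC ∩ AC ∥ BD]
2. D_y = 1  [BA ∥ DC ∩ AC ∥ BD]
   → D = (-7, 1)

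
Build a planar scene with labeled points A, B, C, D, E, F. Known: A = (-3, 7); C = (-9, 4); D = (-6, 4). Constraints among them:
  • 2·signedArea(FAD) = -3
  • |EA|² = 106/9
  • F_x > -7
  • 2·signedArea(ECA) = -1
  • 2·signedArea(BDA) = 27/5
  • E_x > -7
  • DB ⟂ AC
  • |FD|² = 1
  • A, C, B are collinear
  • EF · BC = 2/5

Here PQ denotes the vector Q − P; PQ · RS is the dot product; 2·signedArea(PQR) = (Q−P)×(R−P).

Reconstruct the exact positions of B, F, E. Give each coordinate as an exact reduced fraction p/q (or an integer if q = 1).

1. B_x = -33/5  [A, C, B are collinear ∩ DB ⟂ AC]
2. B_y = 26/5  [A, C, B are collinear ∩ DB ⟂ AC]
   → B = (-33/5, 26/5)
3. F_x = -6  [line 3·x + -3·y + 33 = 0 ∩ |FD|² = 1]
4. F_y = 5  [line 3·x + -3·y + 33 = 0 ∩ |FD|² = 1]
   → F = (-6, 5)
5. E_x = -6  [EF · BC = 2/5 ∩ 2·signedArea(ECA) = -1]
6. E_y = 16/3  [EF · BC = 2/5 ∩ 2·signedArea(ECA) = -1]
   → E = (-6, 16/3)

B = (-33/5, 26/5)
E = (-6, 16/3)
F = (-6, 5)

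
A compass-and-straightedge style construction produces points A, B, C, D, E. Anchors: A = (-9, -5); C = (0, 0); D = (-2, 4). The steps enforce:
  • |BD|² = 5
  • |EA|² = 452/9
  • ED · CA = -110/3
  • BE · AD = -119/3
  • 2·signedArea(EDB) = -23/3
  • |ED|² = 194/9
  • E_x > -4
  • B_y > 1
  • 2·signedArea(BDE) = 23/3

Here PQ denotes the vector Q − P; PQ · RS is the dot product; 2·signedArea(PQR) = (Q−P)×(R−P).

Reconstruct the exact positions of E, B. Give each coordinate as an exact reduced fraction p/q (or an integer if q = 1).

1. E_x = -11/3  [line 9·x + 5·y + 104/3 = 0 ∩ |ED|² = 194/9]
2. E_y = -1/3  [line 9·x + 5·y + 104/3 = 0 ∩ |ED|² = 194/9]
   → E = (-11/3, -1/3)
3. B_x = -1  [2·signedArea(BDE) = 23/3 ∩ BE · AD = -119/3]
4. B_y = 2  [2·signedArea(BDE) = 23/3 ∩ BE · AD = -119/3]
   → B = (-1, 2)

B = (-1, 2)
E = (-11/3, -1/3)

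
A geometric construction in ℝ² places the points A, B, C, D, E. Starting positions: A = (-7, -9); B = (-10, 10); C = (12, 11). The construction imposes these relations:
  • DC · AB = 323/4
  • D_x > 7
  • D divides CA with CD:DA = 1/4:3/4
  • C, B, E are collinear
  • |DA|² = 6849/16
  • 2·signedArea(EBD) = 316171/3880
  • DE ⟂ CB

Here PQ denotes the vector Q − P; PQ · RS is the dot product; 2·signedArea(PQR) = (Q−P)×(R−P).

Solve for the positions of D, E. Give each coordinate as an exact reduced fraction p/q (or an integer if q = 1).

D = (29/4, 6)
E = (3411/485, 10451/970)

1. D_x = 29/4  [D divides CA with CD:DA = 1/4:3/4]
2. D_y = 6  [D divides CA with CD:DA = 1/4:3/4]
   → D = (29/4, 6)
3. E_x = 3411/485  [C, B, E are collinear ∩ DE ⟂ CB]
4. E_y = 10451/970  [C, B, E are collinear ∩ DE ⟂ CB]
   → E = (3411/485, 10451/970)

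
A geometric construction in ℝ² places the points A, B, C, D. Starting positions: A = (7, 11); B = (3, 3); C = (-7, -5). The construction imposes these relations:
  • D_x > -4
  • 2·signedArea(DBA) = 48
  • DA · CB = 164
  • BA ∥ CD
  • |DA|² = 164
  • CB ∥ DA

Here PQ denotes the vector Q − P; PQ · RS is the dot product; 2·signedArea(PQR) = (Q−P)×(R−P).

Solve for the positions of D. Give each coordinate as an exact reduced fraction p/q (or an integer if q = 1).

1. D_x = -3  [CB ∥ DA ∩ BA ∥ CD]
2. D_y = 3  [CB ∥ DA ∩ BA ∥ CD]
   → D = (-3, 3)

D = (-3, 3)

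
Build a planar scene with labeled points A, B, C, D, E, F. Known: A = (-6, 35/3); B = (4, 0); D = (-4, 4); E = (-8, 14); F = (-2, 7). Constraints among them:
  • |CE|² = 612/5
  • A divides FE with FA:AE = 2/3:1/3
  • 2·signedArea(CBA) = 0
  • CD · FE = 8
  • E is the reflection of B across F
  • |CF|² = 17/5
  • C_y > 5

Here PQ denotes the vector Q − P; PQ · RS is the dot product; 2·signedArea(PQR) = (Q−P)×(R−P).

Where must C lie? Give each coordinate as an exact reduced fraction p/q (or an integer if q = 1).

C = (-4/5, 28/5)

1. C_x = -4/5  [2·signedArea(CBA) = 0 ∩ CD · FE = 8]
2. C_y = 28/5  [2·signedArea(CBA) = 0 ∩ CD · FE = 8]
   → C = (-4/5, 28/5)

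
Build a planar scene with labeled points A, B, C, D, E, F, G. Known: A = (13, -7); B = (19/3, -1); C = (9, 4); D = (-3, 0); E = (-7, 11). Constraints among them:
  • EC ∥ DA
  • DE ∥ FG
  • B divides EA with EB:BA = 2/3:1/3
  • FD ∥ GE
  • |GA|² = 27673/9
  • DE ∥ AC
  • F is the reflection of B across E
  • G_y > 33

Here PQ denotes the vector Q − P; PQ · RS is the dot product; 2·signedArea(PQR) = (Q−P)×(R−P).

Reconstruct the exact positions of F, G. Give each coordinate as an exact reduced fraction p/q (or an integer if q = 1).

F = (-61/3, 23)
G = (-73/3, 34)

1. F_x = -61/3  [F is the reflection of B across E]
2. F_y = 23  [F is the reflection of B across E]
   → F = (-61/3, 23)
3. G_x = -73/3  [FD ∥ GE ∩ DE ∥ FG]
4. G_y = 34  [FD ∥ GE ∩ DE ∥ FG]
   → G = (-73/3, 34)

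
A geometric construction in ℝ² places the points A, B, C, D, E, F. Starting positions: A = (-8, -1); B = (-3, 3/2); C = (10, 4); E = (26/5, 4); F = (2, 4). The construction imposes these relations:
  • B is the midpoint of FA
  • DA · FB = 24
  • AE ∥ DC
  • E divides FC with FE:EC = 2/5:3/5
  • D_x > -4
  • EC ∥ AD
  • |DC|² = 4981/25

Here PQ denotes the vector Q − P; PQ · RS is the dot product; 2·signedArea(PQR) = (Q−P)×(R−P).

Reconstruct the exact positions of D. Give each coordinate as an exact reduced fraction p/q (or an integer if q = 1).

1. D_x = -16/5  [AE ∥ DC ∩ EC ∥ AD]
2. D_y = -1  [AE ∥ DC ∩ EC ∥ AD]
   → D = (-16/5, -1)

D = (-16/5, -1)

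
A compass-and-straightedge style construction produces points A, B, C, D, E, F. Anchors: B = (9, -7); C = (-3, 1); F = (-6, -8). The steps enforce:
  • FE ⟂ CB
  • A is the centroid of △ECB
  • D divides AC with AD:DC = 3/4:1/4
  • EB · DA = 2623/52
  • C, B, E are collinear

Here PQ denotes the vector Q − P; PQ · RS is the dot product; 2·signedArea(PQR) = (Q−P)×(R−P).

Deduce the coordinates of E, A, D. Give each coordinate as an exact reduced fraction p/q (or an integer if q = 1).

1. E_x = -12/13  [C, B, E are collinear ∩ FE ⟂ CB]
2. E_y = -5/13  [C, B, E are collinear ∩ FE ⟂ CB]
   → E = (-12/13, -5/13)
3. A_x = 22/13  [A is the centroid of △ECB]
4. A_y = -83/39  [A is the centroid of △ECB]
   → A = (22/13, -83/39)
5. D_x = -95/52  [D divides AC with AD:DC = 3/4:1/4]
6. D_y = 17/78  [D divides AC with AD:DC = 3/4:1/4]
   → D = (-95/52, 17/78)

A = (22/13, -83/39)
D = (-95/52, 17/78)
E = (-12/13, -5/13)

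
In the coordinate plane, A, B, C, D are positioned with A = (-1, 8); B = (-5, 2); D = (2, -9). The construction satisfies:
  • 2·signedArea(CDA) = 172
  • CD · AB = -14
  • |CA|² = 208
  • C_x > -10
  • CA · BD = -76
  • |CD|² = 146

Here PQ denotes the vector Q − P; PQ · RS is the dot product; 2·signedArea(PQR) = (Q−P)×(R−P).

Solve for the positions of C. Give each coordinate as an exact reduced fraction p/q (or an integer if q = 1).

C = (-9, -4)

1. C_x = -9  [2·signedArea(CDA) = 172 ∩ CA · BD = -76]
2. C_y = -4  [2·signedArea(CDA) = 172 ∩ CA · BD = -76]
   → C = (-9, -4)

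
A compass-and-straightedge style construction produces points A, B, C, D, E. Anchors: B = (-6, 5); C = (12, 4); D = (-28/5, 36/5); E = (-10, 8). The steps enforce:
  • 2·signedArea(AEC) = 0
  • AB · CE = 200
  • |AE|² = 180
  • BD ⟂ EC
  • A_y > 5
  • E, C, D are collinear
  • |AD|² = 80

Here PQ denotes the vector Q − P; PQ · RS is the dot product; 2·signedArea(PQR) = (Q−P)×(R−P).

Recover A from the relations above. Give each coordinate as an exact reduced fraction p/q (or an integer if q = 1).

1. A_x = 16/5  [2·signedArea(AEC) = 0 ∩ AB · CE = 200]
2. A_y = 28/5  [2·signedArea(AEC) = 0 ∩ AB · CE = 200]
   → A = (16/5, 28/5)

A = (16/5, 28/5)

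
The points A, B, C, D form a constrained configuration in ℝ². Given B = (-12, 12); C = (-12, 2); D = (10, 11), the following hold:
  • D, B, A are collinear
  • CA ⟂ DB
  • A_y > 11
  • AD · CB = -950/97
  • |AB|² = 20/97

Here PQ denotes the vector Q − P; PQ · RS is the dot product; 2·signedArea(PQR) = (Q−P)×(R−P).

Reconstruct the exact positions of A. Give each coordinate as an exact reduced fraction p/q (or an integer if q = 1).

1. A_x = -1120/97  [D, B, A are collinear ∩ CA ⟂ DB]
2. A_y = 1162/97  [D, B, A are collinear ∩ CA ⟂ DB]
   → A = (-1120/97, 1162/97)

A = (-1120/97, 1162/97)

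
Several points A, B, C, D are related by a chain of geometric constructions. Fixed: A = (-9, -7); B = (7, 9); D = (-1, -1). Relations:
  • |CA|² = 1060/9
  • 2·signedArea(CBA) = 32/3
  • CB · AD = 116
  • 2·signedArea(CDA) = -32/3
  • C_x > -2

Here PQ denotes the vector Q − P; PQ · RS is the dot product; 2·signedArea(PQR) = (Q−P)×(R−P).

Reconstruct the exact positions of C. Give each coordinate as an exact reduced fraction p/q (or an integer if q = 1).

C = (-1, 1/3)

1. C_x = -1  [2·signedArea(CBA) = 32/3 ∩ 2·signedArea(CDA) = -32/3]
2. C_y = 1/3  [2·signedArea(CBA) = 32/3 ∩ 2·signedArea(CDA) = -32/3]
   → C = (-1, 1/3)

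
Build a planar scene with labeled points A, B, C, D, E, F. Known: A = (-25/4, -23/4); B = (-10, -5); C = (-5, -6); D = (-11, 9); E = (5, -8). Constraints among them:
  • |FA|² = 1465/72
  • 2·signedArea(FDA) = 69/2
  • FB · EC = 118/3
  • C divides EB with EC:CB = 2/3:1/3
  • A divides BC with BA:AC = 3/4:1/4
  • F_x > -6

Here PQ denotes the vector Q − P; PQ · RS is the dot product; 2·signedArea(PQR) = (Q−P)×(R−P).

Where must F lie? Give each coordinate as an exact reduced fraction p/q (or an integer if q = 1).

F = (-16/3, -4/3)

1. F_x = -16/3  [2·signedArea(FDA) = 69/2 ∩ FB · EC = 118/3]
2. F_y = -4/3  [2·signedArea(FDA) = 69/2 ∩ FB · EC = 118/3]
   → F = (-16/3, -4/3)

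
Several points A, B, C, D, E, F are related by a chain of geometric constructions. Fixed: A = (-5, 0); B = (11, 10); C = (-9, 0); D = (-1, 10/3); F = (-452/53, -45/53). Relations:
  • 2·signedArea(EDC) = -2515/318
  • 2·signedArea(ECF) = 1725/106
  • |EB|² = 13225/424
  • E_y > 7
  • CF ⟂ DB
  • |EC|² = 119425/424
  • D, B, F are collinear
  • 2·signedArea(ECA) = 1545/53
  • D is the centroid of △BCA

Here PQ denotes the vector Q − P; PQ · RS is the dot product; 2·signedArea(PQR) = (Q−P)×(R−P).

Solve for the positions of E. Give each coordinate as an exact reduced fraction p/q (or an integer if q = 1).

1. E_x = 1297/212  [2·signedArea(EDC) = -2515/318 ∩ 2·signedArea(ECA) = 1545/53]
2. E_y = 1545/212  [2·signedArea(EDC) = -2515/318 ∩ 2·signedArea(ECA) = 1545/53]
   → E = (1297/212, 1545/212)

E = (1297/212, 1545/212)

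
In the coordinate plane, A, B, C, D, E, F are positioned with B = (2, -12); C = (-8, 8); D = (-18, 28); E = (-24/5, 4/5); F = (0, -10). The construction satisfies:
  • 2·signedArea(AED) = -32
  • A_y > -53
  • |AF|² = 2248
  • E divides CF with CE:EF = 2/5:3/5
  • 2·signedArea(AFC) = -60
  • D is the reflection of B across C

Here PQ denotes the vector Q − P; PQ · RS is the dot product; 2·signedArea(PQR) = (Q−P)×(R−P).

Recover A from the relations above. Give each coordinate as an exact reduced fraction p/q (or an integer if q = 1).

A = (22, -52)

1. A_x = 22  [2·signedArea(AED) = -32 ∩ 2·signedArea(AFC) = -60]
2. A_y = -52  [2·signedArea(AED) = -32 ∩ 2·signedArea(AFC) = -60]
   → A = (22, -52)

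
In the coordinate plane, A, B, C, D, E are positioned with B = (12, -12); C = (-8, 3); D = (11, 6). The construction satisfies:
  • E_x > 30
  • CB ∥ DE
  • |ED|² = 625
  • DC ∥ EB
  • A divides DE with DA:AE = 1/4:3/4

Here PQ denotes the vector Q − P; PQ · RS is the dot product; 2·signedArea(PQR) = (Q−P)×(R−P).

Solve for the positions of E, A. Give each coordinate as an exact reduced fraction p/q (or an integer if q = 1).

A = (16, 9/4)
E = (31, -9)

1. E_x = 31  [DC ∥ EB ∩ CB ∥ DE]
2. E_y = -9  [DC ∥ EB ∩ CB ∥ DE]
   → E = (31, -9)
3. A_x = 16  [A divides DE with DA:AE = 1/4:3/4]
4. A_y = 9/4  [A divides DE with DA:AE = 1/4:3/4]
   → A = (16, 9/4)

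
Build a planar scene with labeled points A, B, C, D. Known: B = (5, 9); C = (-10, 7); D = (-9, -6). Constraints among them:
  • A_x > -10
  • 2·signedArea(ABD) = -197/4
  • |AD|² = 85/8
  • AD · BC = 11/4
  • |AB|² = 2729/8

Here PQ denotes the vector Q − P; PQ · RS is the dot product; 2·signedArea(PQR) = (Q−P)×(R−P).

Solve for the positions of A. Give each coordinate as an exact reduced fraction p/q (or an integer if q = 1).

1. A_x = -37/4  [2·signedArea(ABD) = -197/4 ∩ AD · BC = 11/4]
2. A_y = -11/4  [2·signedArea(ABD) = -197/4 ∩ AD · BC = 11/4]
   → A = (-37/4, -11/4)

A = (-37/4, -11/4)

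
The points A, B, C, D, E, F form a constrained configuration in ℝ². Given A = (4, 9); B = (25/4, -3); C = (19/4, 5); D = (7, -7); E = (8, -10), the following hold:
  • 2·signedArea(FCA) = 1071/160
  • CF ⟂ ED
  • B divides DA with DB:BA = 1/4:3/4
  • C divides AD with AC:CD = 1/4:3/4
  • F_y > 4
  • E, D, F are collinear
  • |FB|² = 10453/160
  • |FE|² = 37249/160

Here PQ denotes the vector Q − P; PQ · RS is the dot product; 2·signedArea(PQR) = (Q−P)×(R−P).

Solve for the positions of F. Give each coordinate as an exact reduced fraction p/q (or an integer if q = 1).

1. F_x = 127/40  [E, D, F are collinear ∩ CF ⟂ ED]
2. F_y = 179/40  [E, D, F are collinear ∩ CF ⟂ ED]
   → F = (127/40, 179/40)

F = (127/40, 179/40)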